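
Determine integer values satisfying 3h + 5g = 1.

Step 1: Check solvability.
gcd(3, 5) = 1
Since 1 divides 1, solutions exist.

Step 2: Apply extended Euclidean algorithm to find gcd.
We find integers such that 3*x0 + 5*y0 = 1

Step 3: Scale the particular solution.
Multiply by 1/1 = 1:
h = 2, g = -1

Step 4: Verify.
3*(2) + 5*(-1) = 1 = 1 ✓

h = 2, g = -1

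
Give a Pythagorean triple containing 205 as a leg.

We need the other leg and hypotenuse such that 205² + x² = c².
Take x = 828, c = 853: 205² + 828² = 42025 + 685584 = 727609 = 853² ✓
Triple: (205, 828, 853)

(205, 828, 853)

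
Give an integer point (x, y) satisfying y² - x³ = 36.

Try small integer x values and check whether x³ + 36 is a perfect square.
x = -3: x³ + 36 = -3³ + 36 = -27 + 36 = 9
Is 9 a perfect square? 3² = 9 ✓
So (x, y) = (-3, 3) is a solution.

x = -3, y = 3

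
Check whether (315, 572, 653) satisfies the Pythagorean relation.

Compute a² + b²:
315² + 572² = 99225 + 327184 = 426409
Compute c²:
653² = 426409
Since 426409 = 426409, it is a Pythagorean triple.

Yes, it is a Pythagorean triple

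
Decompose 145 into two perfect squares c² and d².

We need to find integers c, d > 0 such that c² + d² = 145.
Trying c = 1: d² = 145 - 1² = 145 - 1 = 144
d = 12
Check: 1² + 12² = 1 + 144 = 145 ✓

145 = 1² + 12²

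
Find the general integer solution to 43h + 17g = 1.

Step 1: Compute gcd(43, 17) = 1.
Since 1 divides 1, solutions exist.

Step 2: Find a particular solution using extended Euclidean algorithm.
We get h₀ = 2, g₀ = -5.
Check: 43*2 + 17*-5 = 1 = 1 ✓

Step 3: Write the general solution.
h = 2 + (17/1)t = 2 + 17t
g = -5 - (43/1)t = -5 - 43t
for any integer t.

h = 2 + 17t, g = -5 - 43t for integer t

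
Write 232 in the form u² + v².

We need to find integers u, v > 0 such that u² + v² = 232.
Trying u = 6: v² = 232 - 6² = 232 - 36 = 196
v = 14
Check: 6² + 14² = 36 + 196 = 232 ✓

232 = 6² + 14²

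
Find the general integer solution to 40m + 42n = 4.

Step 1: Compute gcd(40, 42) = 2.
Since 2 divides 4, solutions exist.

Step 2: Find a particular solution using extended Euclidean algorithm.
We get m₀ = -2, n₀ = 2.
Check: 40*-2 + 42*2 = 4 = 4 ✓

Step 3: Write the general solution.
m = -2 + (42/2)t = -2 + 21t
n = 2 - (40/2)t = 2 - 20t
for any integer t.

m = -2 + 21t, n = 2 - 20t for integer t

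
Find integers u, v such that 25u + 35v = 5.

Step 1: Check solvability.
gcd(25, 35) = 5
Since 5 divides 5, solutions exist.

Step 2: Apply extended Euclidean algorithm to find gcd.
We find integers such that 25*x0 + 35*y0 = 5

Step 3: Scale the particular solution.
Multiply by 5/5 = 1:
u = 3, v = -2

Step 4: Verify.
25*(3) + 35*(-2) = 5 = 5 ✓

u = 3, v = -2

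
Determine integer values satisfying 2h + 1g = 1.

Step 1: Check solvability.
gcd(2, 1) = 1
Since 1 divides 1, solutions exist.

Step 2: Apply extended Euclidean algorithm to find gcd.
We find integers such that 2*x0 + 1*y0 = 1

Step 3: Scale the particular solution.
Multiply by 1/1 = 1:
h = 0, g = 1

Step 4: Verify.
2*(0) + 1*(1) = 1 = 1 ✓

h = 0, g = 1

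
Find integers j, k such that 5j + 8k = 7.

Step 1: Check solvability.
gcd(5, 8) = 1
Since 1 divides 7, solutions exist.

Step 2: Apply extended Euclidean algorithm to find gcd.
We find integers such that 5*x0 + 8*y0 = 1

Step 3: Scale the particular solution.
Multiply by 7/1 = 7:
j = -21, k = 14

Step 4: Verify.
5*(-21) + 8*(14) = 7 = 7 ✓

j = -21, k = 14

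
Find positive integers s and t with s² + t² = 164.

We need to find integers s, t > 0 such that s² + t² = 164.
Trying s = 8: t² = 164 - 8² = 164 - 64 = 100
t = 10
Check: 8² + 10² = 64 + 100 = 164 ✓

164 = 8² + 10²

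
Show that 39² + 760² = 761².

Compute a² + b² = 39² + 760² = 1521 + 577600 = 579121
Compute c² = 761² = 579121
Since 579121 = 579121, confirmed.

Yes, it is a Pythagorean triple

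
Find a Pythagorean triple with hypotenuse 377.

We need a² + b² = 377² = 142129.
Trying: 345² + 152² = 119025 + 23104 = 142129 ✓

(345, 152, 377)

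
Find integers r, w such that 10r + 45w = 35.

Step 1: Check solvability.
gcd(10, 45) = 5
Since 5 divides 35, solutions exist.

Step 2: Apply extended Euclidean algorithm to find gcd.
We find integers such that 10*x0 + 45*y0 = 5

Step 3: Scale the particular solution.
Multiply by 35/5 = 7:
r = -28, w = 7

Step 4: Verify.
10*(-28) + 45*(7) = 35 = 35 ✓

r = -28, w = 7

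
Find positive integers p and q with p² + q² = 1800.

We need to find integers p, q > 0 such that p² + q² = 1800.
Trying p = 6: q² = 1800 - 6² = 1800 - 36 = 1764
q = 42
Check: 6² + 42² = 36 + 1764 = 1800 ✓

1800 = 6² + 42²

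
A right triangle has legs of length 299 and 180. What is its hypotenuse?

c² = a² + b² = 299² + 180² = 89401 + 32400 = 121801
c = 349

349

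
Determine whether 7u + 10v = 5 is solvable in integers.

Step 1: Compute gcd(7, 10).
gcd(7, 10) = 1

Step 2: Check divisibility.
Does 1 divide 5? 5 = 1 x 5, so yes.

By the theorem on linear Diophantine equations, 7u + 10v = 5 has integer solutions if and only if gcd(7, 10) divides 5. Since 1 | 5, solutions exist.

Yes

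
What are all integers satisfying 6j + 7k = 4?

Step 1: Compute gcd(6, 7) = 1.
Since 1 divides 4, solutions exist.

Step 2: Find a particular solution using extended Euclidean algorithm.
We get j₀ = -4, k₀ = 4.
Check: 6*-4 + 7*4 = 4 = 4 ✓

Step 3: Write the general solution.
j = -4 + (7/1)t = -4 + 7t
k = 4 - (6/1)t = 4 - 6t
for any integer t.

j = -4 + 7t, k = 4 - 6t for integer t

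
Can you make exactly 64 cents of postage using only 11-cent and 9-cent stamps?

We need non-negative x, y with 11x + 9y = 64.
gcd(11, 9) = 1 divides 64, so integer solutions exist.
Search for a non-negative one: x = 5 gives 9y = 64 - 55 = 9, so y = 1.
Check: 11·5 + 9·1 = 64 ✓

Yes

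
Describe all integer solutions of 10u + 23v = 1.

Step 1: Compute gcd(10, 23) = 1.
Since 1 divides 1, solutions exist.

Step 2: Find a particular solution using extended Euclidean algorithm.
We get u₀ = 7, v₀ = -3.
Check: 10*7 + 23*-3 = 1 = 1 ✓

Step 3: Write the general solution.
u = 7 + (23/1)t = 7 + 23t
v = -3 - (10/1)t = -3 - 10t
for any integer t.

u = 7 + 23t, v = -3 - 10t for integer t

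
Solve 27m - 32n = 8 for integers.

Step 1: Check solvability.
gcd(27, 32) = 1
Since 1 divides 8, solutions exist.

Step 2: Apply extended Euclidean algorithm to find gcd.
We find integers such that 27*x0 + 32*y0 = 1

Step 3: Scale the particular solution.
Multiply by 8/1 = 8:
m = -104, n = -88

Step 4: Verify.
27*(-104) - 32*(-88) = 8 = 8 ✓

m = -104, n = -88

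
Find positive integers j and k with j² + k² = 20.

We need to find integers j, k > 0 such that j² + k² = 20.
Trying j = 2: k² = 20 - 2² = 20 - 4 = 16
k = 4
Check: 2² + 4² = 4 + 16 = 20 ✓

20 = 2² + 4²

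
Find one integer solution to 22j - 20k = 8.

Step 1: Check solvability.
gcd(22, 20) = 2
Since 2 divides 8, solutions exist.

Step 2: Apply extended Euclidean algorithm to find gcd.
We find integers such that 22*x0 + 20*y0 = 2

Step 3: Scale the particular solution.
Multiply by 8/2 = 4:
j = 4, k = 4

Step 4: Verify.
22*(4) - 20*(4) = 8 = 8 ✓

j = 4, k = 4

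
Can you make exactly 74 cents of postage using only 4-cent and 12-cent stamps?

We need non-negative x, y with 4x + 12y = 74.
gcd(4, 12) = 4, and 4 does not divide 74.
No integer solutions exist, so certainly no non-negative ones.

No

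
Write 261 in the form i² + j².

We need to find integers i, j > 0 such that i² + j² = 261.
Trying i = 6: j² = 261 - 6² = 261 - 36 = 225
j = 15
Check: 6² + 15² = 36 + 225 = 261 ✓

261 = 6² + 15²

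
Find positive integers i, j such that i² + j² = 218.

Search for i with 218 - i² a perfect square.
i = 7: 218 - 7² = 218 - 49 = 169 = 13² ✓
So i = 7, j = 13.

i = 7, j = 13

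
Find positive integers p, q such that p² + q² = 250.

Search for p with 250 - p² a perfect square.
p = 5: 250 - 5² = 250 - 25 = 225 = 15² ✓
So p = 5, q = 15.

p = 5, q = 15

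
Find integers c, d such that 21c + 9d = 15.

Step 1: Check solvability.
gcd(21, 9) = 3
Since 3 divides 15, solutions exist.

Step 2: Apply extended Euclidean algorithm to find gcd.
We find integers such that 21*x0 + 9*y0 = 3

Step 3: Scale the particular solution.
Multiply by 15/3 = 5:
c = 5, d = -10

Step 4: Verify.
21*(5) + 9*(-10) = 15 = 15 ✓

c = 5, d = -10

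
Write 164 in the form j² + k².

We need to find integers j, k > 0 such that j² + k² = 164.
Trying j = 8: k² = 164 - 8² = 164 - 64 = 100
k = 10
Check: 8² + 10² = 64 + 100 = 164 ✓

164 = 8² + 10²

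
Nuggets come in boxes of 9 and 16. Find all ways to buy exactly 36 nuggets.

We need non-negative integers (x, y) with 9x + 16y = 36.
For each x in 0..4, check if 36 - 9x is a non-negative multiple of 16.
x = 4: 16y = 0, y = 0 ✓

(4 boxes of 9, 0 boxes of 16)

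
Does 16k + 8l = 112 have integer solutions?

Step 1: Compute gcd(16, 8).
gcd(16, 8) = 8

Step 2: Check divisibility.
Does 8 divide 112? 112 = 8 x 14, so yes.

By the theorem on linear Diophantine equations, 16k + 8l = 112 has integer solutions if and only if gcd(16, 8) divides 112. Since 8 | 112, solutions exist.

Yes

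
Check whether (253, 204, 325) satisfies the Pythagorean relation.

Compute a² + b²:
253² + 204² = 64009 + 41616 = 105625
Compute c²:
325² = 105625
Since 105625 = 105625, it is a Pythagorean triple.

Yes, it is a Pythagorean triple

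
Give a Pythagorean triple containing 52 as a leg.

We need the other leg and hypotenuse such that 52² + x² = c².
Take x = 675, c = 677: 52² + 675² = 2704 + 455625 = 458329 = 677² ✓
Triple: (675, 52, 677)

(675, 52, 677)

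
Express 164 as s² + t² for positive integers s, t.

We need to find integers s, t > 0 such that s² + t² = 164.
Trying s = 8: t² = 164 - 8² = 164 - 64 = 100
t = 10
Check: 8² + 10² = 64 + 100 = 164 ✓

164 = 8² + 10²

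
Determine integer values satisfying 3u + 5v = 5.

Step 1: Check solvability.
gcd(3, 5) = 1
Since 1 divides 5, solutions exist.

Step 2: Apply extended Euclidean algorithm to find gcd.
We find integers such that 3*x0 + 5*y0 = 1

Step 3: Scale the particular solution.
Multiply by 5/1 = 5:
u = 10, v = -5

Step 4: Verify.
3*(10) + 5*(-5) = 5 = 5 ✓

u = 10, v = -5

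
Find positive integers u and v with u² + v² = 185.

We need to find integers u, v > 0 such that u² + v² = 185.
Trying u = 4: v² = 185 - 4² = 185 - 16 = 169
v = 13
Check: 4² + 13² = 16 + 169 = 185 ✓

185 = 4² + 13²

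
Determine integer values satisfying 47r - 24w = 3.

Step 1: Check solvability.
gcd(47, 24) = 1
Since 1 divides 3, solutions exist.

Step 2: Apply extended Euclidean algorithm to find gcd.
We find integers such that 47*x0 + 24*y0 = 1

Step 3: Scale the particular solution.
Multiply by 3/1 = 3:
r = -3, w = -6

Step 4: Verify.
47*(-3) - 24*(-6) = 3 = 3 ✓

r = -3, w = -6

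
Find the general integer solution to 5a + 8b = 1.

Step 1: Compute gcd(5, 8) = 1.
Since 1 divides 1, solutions exist.

Step 2: Find a particular solution using extended Euclidean algorithm.
We get a₀ = -3, b₀ = 2.
Check: 5*-3 + 8*2 = 1 = 1 ✓

Step 3: Write the general solution.
a = -3 + (8/1)t = -3 + 8t
b = 2 - (5/1)t = 2 - 5t
for any integer t.

a = -3 + 8t, b = 2 - 5t for integer t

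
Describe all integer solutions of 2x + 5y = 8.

Step 1: Compute gcd(2, 5) = 1.
Since 1 divides 8, solutions exist.

Step 2: Find a particular solution using extended Euclidean algorithm.
We get x₀ = -16, y₀ = 8.
Check: 2*-16 + 5*8 = 8 = 8 ✓

Step 3: Write the general solution.
x = -16 + (5/1)t = -16 + 5t
y = 8 - (2/1)t = 8 - 2t
for any integer t.

x = -16 + 5t, y = 8 - 2t for integer t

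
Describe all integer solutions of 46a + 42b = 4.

Step 1: Compute gcd(46, 42) = 2.
Since 2 divides 4, solutions exist.

Step 2: Find a particular solution using extended Euclidean algorithm.
We get a₀ = -20, b₀ = 22.
Check: 46*-20 + 42*22 = 4 = 4 ✓

Step 3: Write the general solution.
a = -20 + (42/2)t = -20 + 21t
b = 22 - (46/2)t = 22 - 23t
for any integer t.

a = -20 + 21t, b = 22 - 23t for integer t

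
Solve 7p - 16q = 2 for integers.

Step 1: Check solvability.
gcd(7, 16) = 1
Since 1 divides 2, solutions exist.

Step 2: Apply extended Euclidean algorithm to find gcd.
We find integers such that 7*x0 + 16*y0 = 1

Step 3: Scale the particular solution.
Multiply by 2/1 = 2:
p = 14, q = 6

Step 4: Verify.
7*(14) - 16*(6) = 2 = 2 ✓

p = 14, q = 6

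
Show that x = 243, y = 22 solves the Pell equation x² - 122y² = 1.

Compute x² = 243² = 59049
Compute 122y² = 122·22² = 122·484 = 59048
x² - 122y² = 59049 - 59048 = 1
Since this equals 1, (243, 22) is a solution.

Yes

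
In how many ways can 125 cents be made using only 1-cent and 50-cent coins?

We need non-negative integers (x, y) with 1x + 50y = 125.
For each x from 0 to 125, check if (125 - 1x) is a non-negative multiple of 50.
Solutions (x, y): (25,2), (75,1), (125,0)
Count: 3

3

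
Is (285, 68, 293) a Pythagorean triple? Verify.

Compute a² + b² = 285² + 68² = 81225 + 4624 = 85849
Compute c² = 293² = 85849
Since 85849 = 85849, confirmed.

Yes, it is a Pythagorean triple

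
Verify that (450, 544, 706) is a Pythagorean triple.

Compute a² + b²:
450² + 544² = 202500 + 295936 = 498436
Compute c²:
706² = 498436
Since 498436 = 498436, it is a Pythagorean triple.

Yes, it is a Pythagorean triple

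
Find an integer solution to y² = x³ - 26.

Try small integer x values and check whether x³ - 26 is a perfect square.
x = 3: x³ - 26 = 3³ - 26 = 27 - 26 = 1
Is 1 a perfect square? 1² = 1 ✓
So (x, y) = (3, 1) is a solution.

x = 3, y = 1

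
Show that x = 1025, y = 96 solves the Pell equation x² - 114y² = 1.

Compute x² = 1025² = 1050625
Compute 114y² = 114·96² = 114·9216 = 1050624
x² - 114y² = 1050625 - 1050624 = 1
Since this equals 1, (1025, 96) is a solution.

Yes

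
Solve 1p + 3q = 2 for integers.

Step 1: Check solvability.
gcd(1, 3) = 1
Since 1 divides 2, solutions exist.

Step 2: Apply extended Euclidean algorithm to find gcd.
We find integers such that 1*x0 + 3*y0 = 1

Step 3: Scale the particular solution.
Multiply by 2/1 = 2:
p = 2, q = 0

Step 4: Verify.
1*(2) + 3*(0) = 2 = 2 ✓

p = 2, q = 0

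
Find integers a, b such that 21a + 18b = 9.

Step 1: Check solvability.
gcd(21, 18) = 3
Since 3 divides 9, solutions exist.

Step 2: Apply extended Euclidean algorithm to find gcd.
We find integers such that 21*x0 + 18*y0 = 3

Step 3: Scale the particular solution.
Multiply by 9/3 = 3:
a = 3, b = -3

Step 4: Verify.
21*(3) + 18*(-3) = 9 = 9 ✓

a = 3, b = -3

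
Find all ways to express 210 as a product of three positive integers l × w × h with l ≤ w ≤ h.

Iterate l from 1 to ⌊210^(1/3)⌋. For each l dividing 210, iterate w ≥ l with w dividing 210/l, and set h = 210/(l·w).
Triples found (14): (1×1×210), (1×2×105), (1×3×70), (1×5×42), (1×6×35), (1×7×30), (1×10×21), (1×14×15), (2×3×35), (2×5×21), (2×7×15), (3×5×14), (3×7×10), (5×6×7)

(1×1×210), (1×2×105), (1×3×70), (1×5×42), (1×6×35), (1×7×30), (1×10×21), (1×14×15), (2×3×35), (2×5×21), (2×7×15), (3×5×14), (3×7×10), (5×6×7)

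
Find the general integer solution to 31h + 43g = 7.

Step 1: Compute gcd(31, 43) = 1.
Since 1 divides 7, solutions exist.

Step 2: Find a particular solution using extended Euclidean algorithm.
We get h₀ = -126, g₀ = 91.
Check: 31*-126 + 43*91 = 7 = 7 ✓

Step 3: Write the general solution.
h = -126 + (43/1)t = -126 + 43t
g = 91 - (31/1)t = 91 - 31t
for any integer t.

h = -126 + 43t, g = 91 - 31t for integer t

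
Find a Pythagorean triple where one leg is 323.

We need the other leg and hypotenuse such that 323² + x² = c².
Take x = 36, c = 325: 323² + 36² = 104329 + 1296 = 105625 = 325² ✓
Triple: (323, 36, 325)

(323, 36, 325)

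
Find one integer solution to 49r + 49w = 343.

Step 1: Check solvability.
gcd(49, 49) = 49
Since 49 divides 343, solutions exist.

Step 2: Apply extended Euclidean algorithm to find gcd.
We find integers such that 49*x0 + 49*y0 = 49

Step 3: Scale the particular solution.
Multiply by 343/49 = 7:
r = 0, w = 7

Step 4: Verify.
49*(0) + 49*(7) = 343 = 343 ✓

r = 0, w = 7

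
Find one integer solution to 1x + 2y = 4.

Step 1: Check solvability.
gcd(1, 2) = 1
Since 1 divides 4, solutions exist.

Step 2: Apply extended Euclidean algorithm to find gcd.
We find integers such that 1*x0 + 2*y0 = 1

Step 3: Scale the particular solution.
Multiply by 4/1 = 4:
x = 4, y = 0

Step 4: Verify.
1*(4) + 2*(0) = 4 = 4 ✓

x = 4, y = 0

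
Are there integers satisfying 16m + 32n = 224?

Step 1: Compute gcd(16, 32).
gcd(16, 32) = 16

Step 2: Check divisibility.
Does 16 divide 224? 224 = 16 x 14, so yes.

By the theorem on linear Diophantine equations, 16m + 32n = 224 has integer solutions if and only if gcd(16, 32) divides 224. Since 16 | 224, solutions exist.

Yes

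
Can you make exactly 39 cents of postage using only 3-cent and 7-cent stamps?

We need non-negative x, y with 3x + 7y = 39.
gcd(3, 7) = 1 divides 39, so integer solutions exist.
Search for a non-negative one: x = 6 gives 7y = 39 - 18 = 21, so y = 3.
Check: 3·6 + 7·3 = 39 ✓

Yes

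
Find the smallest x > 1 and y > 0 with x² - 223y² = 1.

We seek the smallest positive integers (x, y) with x² - 223y² = 1, i.e., x² = 223y² + 1.
Try successive y values:
y = 1: x² = 223·1² + 1 = 224, not a perfect square
y = 2: x² = 223·2² + 1 = 893, not a perfect square
y = 3: x² = 223·3² + 1 = 2008, not a perfect square
... continuing the search (or via continued fractions) ...
y = 15: x² = 223·15² + 1 = 50176, x = 224 ✓

Verify: 224² - 223·15² = 50176 - 50175 = 1 ✓

x = 224, y = 15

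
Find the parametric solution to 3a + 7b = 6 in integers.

Step 1: Compute gcd(3, 7) = 1.
Since 1 divides 6, solutions exist.

Step 2: Find a particular solution using extended Euclidean algorithm.
We get a₀ = -12, b₀ = 6.
Check: 3*-12 + 7*6 = 6 = 6 ✓

Step 3: Write the general solution.
a = -12 + (7/1)t = -12 + 7t
b = 6 - (3/1)t = 6 - 3t
for any integer t.

a = -12 + 7t, b = 6 - 3t for integer t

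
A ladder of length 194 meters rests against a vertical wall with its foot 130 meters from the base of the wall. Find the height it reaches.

The ladder, wall, and ground form a right triangle with hypotenuse 194 and one leg 130.
By the Pythagorean theorem: h² = 194² - 130² = 37636 - 16900 = 20736
h = √20736 = 144 meters

144 meters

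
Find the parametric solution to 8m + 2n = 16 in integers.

Step 1: Compute gcd(8, 2) = 2.
Since 2 divides 16, solutions exist.

Step 2: Find a particular solution using extended Euclidean algorithm.
We get m₀ = 0, n₀ = 8.
Check: 8*0 + 2*8 = 16 = 16 ✓

Step 3: Write the general solution.
m = 0 + (2/2)t = 0 + 1t
n = 8 - (8/2)t = 8 - 4t
for any integer t.

m = 0 + 1t, n = 8 - 4t for integer t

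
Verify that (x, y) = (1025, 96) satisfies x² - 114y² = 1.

Compute x² = 1025² = 1050625
Compute 114y² = 114·96² = 114·9216 = 1050624
x² - 114y² = 1050625 - 1050624 = 1
Since this equals 1, (1025, 96) is a solution.

Yes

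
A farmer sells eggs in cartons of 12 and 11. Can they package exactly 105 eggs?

We need non-negative a, b with 12a + 11b = 105.
gcd(12, 11) = 1 divides 105.
Try a = 6: 11b = 105 - 72 = 33, so b = 3.
One way: 6 cartons of 12 and 3 cartons of 11.

Yes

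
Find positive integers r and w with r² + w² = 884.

We need to find integers r, w > 0 such that r² + w² = 884.
Trying r = 10: w² = 884 - 10² = 884 - 100 = 784
w = 28
Check: 10² + 28² = 100 + 784 = 884 ✓

884 = 10² + 28²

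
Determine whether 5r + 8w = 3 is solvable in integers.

Step 1: Compute gcd(5, 8).
gcd(5, 8) = 1

Step 2: Check divisibility.
Does 1 divide 3? 3 = 1 x 3, so yes.

By the theorem on linear Diophantine equations, 5r + 8w = 3 has integer solutions if and only if gcd(5, 8) divides 3. Since 1 | 3, solutions exist.

Yes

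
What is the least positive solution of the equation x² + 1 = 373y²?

We need x² = 373y² - 1. Try successive y:
y = 1: x² = 373·1² - 1 = 372, not a perfect square
y = 2: x² = 373·2² - 1 = 1491, not a perfect square
y = 3: x² = 373·3² - 1 = 3356, not a perfect square
...
y = 265: x² = 373·265² - 1 = 26193924 = 5118² ✓
Check: 5118² - 373·265² = 26193924 - 26193925 = -1 ✓

x = 5118, y = 265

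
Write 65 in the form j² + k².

We need to find integers j, k > 0 such that j² + k² = 65.
Trying j = 1: k² = 65 - 1² = 65 - 1 = 64
k = 8
Check: 1² + 8² = 1 + 64 = 65 ✓

65 = 1² + 8²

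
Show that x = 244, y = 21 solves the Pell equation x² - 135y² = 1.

Compute x² = 244² = 59536
Compute 135y² = 135·21² = 135·441 = 59535
x² - 135y² = 59536 - 59535 = 1
Since this equals 1, (244, 21) is a solution.

Yes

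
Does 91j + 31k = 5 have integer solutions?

Step 1: Compute gcd(91, 31).
gcd(91, 31) = 1

Step 2: Check divisibility.
Does 1 divide 5? 5 = 1 x 5, so yes.

By the theorem on linear Diophantine equations, 91j + 31k = 5 has integer solutions if and only if gcd(91, 31) divides 5. Since 1 | 5, solutions exist.

Yes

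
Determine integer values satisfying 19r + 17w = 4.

Step 1: Check solvability.
gcd(19, 17) = 1
Since 1 divides 4, solutions exist.

Step 2: Apply extended Euclidean algorithm to find gcd.
We find integers such that 19*x0 + 17*y0 = 1

Step 3: Scale the particular solution.
Multiply by 4/1 = 4:
r = -32, w = 36

Step 4: Verify.
19*(-32) + 17*(36) = 4 = 4 ✓

r = -32, w = 36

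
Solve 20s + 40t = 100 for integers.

Step 1: Check solvability.
gcd(20, 40) = 20
Since 20 divides 100, solutions exist.

Step 2: Apply extended Euclidean algorithm to find gcd.
We find integers such that 20*x0 + 40*y0 = 20

Step 3: Scale the particular solution.
Multiply by 100/20 = 5:
s = 5, t = 0

Step 4: Verify.
20*(5) + 40*(0) = 100 = 100 ✓

s = 5, t = 0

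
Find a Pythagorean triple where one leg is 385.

We need the other leg and hypotenuse such that 385² + x² = c².
Take x = 1488, c = 1537: 385² + 1488² = 148225 + 2214144 = 2362369 = 1537² ✓
Triple: (385, 1488, 1537)

(385, 1488, 1537)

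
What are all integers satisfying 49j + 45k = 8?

Step 1: Compute gcd(49, 45) = 1.
Since 1 divides 8, solutions exist.

Step 2: Find a particular solution using extended Euclidean algorithm.
We get j₀ = -88, k₀ = 96.
Check: 49*-88 + 45*96 = 8 = 8 ✓

Step 3: Write the general solution.
j = -88 + (45/1)t = -88 + 45t
k = 96 - (49/1)t = 96 - 49t
for any integer t.

j = -88 + 45t, k = 96 - 49t for integer t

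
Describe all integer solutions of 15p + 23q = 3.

Step 1: Compute gcd(15, 23) = 1.
Since 1 divides 3, solutions exist.

Step 2: Find a particular solution using extended Euclidean algorithm.
We get p₀ = -9, q₀ = 6.
Check: 15*-9 + 23*6 = 3 = 3 ✓

Step 3: Write the general solution.
p = -9 + (23/1)t = -9 + 23t
q = 6 - (15/1)t = 6 - 15t
for any integer t.

p = -9 + 23t, q = 6 - 15t for integer t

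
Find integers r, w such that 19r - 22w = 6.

Step 1: Check solvability.
gcd(19, 22) = 1
Since 1 divides 6, solutions exist.

Step 2: Apply extended Euclidean algorithm to find gcd.
We find integers such that 19*x0 + 22*y0 = 1

Step 3: Scale the particular solution.
Multiply by 6/1 = 6:
r = 42, w = 36

Step 4: Verify.
19*(42) - 22*(36) = 6 = 6 ✓

r = 42, w = 36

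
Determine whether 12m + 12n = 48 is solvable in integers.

Step 1: Compute gcd(12, 12).
gcd(12, 12) = 12

Step 2: Check divisibility.
Does 12 divide 48? 48 = 12 x 4, so yes.

By the theorem on linear Diophantine equations, 12m + 12n = 48 has integer solutions if and only if gcd(12, 12) divides 48. Since 12 | 48, solutions exist.

Yes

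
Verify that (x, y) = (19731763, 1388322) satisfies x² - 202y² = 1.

Compute x² = 19731763² = 389342471088169
Compute 202y² = 202·1388322² = 202·1927437975684 = 389342471088168
x² - 202y² = 389342471088169 - 389342471088168 = 1
Since this equals 1, (19731763, 1388322) is a solution.

Yes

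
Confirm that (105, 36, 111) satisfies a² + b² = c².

Compute a² + b² = 105² + 36² = 11025 + 1296 = 12321
Compute c² = 111² = 12321
Since 12321 = 12321, confirmed.

Yes, it is a Pythagorean triple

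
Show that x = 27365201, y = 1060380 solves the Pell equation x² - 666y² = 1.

Compute x² = 27365201² = 748854225770401
Compute 666y² = 666·1060380² = 666·1124405744400 = 748854225770400
x² - 666y² = 748854225770401 - 748854225770400 = 1
Since this equals 1, (27365201, 1060380) is a solution.

Yes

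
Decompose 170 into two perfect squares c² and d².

We need to find integers c, d > 0 such that c² + d² = 170.
Trying c = 1: d² = 170 - 1² = 170 - 1 = 169
d = 13
Check: 1² + 13² = 1 + 169 = 170 ✓

170 = 1² + 13²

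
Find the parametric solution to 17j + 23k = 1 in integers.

Step 1: Compute gcd(17, 23) = 1.
Since 1 divides 1, solutions exist.

Step 2: Find a particular solution using extended Euclidean algorithm.
We get j₀ = -4, k₀ = 3.
Check: 17*-4 + 23*3 = 1 = 1 ✓

Step 3: Write the general solution.
j = -4 + (23/1)t = -4 + 23t
k = 3 - (17/1)t = 3 - 17t
for any integer t.

j = -4 + 23t, k = 3 - 17t for integer t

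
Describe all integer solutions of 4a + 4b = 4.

Step 1: Compute gcd(4, 4) = 4.
Since 4 divides 4, solutions exist.

Step 2: Find a particular solution using extended Euclidean algorithm.
We get a₀ = 0, b₀ = 1.
Check: 4*0 + 4*1 = 4 = 4 ✓

Step 3: Write the general solution.
a = 0 + (4/4)t = 0 + 1t
b = 1 - (4/4)t = 1 - 1t
for any integer t.

a = 0 + 1t, b = 1 - 1t for integer t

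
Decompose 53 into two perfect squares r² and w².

We need to find integers r, w > 0 such that r² + w² = 53.
Trying r = 2: w² = 53 - 2² = 53 - 4 = 49
w = 7
Check: 2² + 7² = 4 + 49 = 53 ✓

53 = 2² + 7²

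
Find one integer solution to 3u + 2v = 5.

Step 1: Check solvability.
gcd(3, 2) = 1
Since 1 divides 5, solutions exist.

Step 2: Apply extended Euclidean algorithm to find gcd.
We find integers such that 3*x0 + 2*y0 = 1

Step 3: Scale the particular solution.
Multiply by 5/1 = 5:
u = 5, v = -5

Step 4: Verify.
3*(5) + 2*(-5) = 5 = 5 ✓

u = 5, v = -5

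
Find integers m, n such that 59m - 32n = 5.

Step 1: Check solvability.
gcd(59, 32) = 1
Since 1 divides 5, solutions exist.

Step 2: Apply extended Euclidean algorithm to find gcd.
We find integers such that 59*x0 + 32*y0 = 1

Step 3: Scale the particular solution.
Multiply by 5/1 = 5:
m = -65, n = -120

Step 4: Verify.
59*(-65) - 32*(-120) = 5 = 5 ✓

m = -65, n = -120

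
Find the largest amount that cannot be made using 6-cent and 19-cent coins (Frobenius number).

For two coprime denominations a and b, the Frobenius number (largest value not representable as a non-negative combination) is ab - a - b.
Here gcd(6, 19) = 1, so they are coprime.
F(6, 19) = 6·19 - 6 - 19 = 114 - 25 = 89

89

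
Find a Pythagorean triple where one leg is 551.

We need the other leg and hypotenuse such that 551² + x² = c².
Take x = 240, c = 601: 551² + 240² = 303601 + 57600 = 361201 = 601² ✓
Triple: (551, 240, 601)

(551, 240, 601)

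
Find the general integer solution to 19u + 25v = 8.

Step 1: Compute gcd(19, 25) = 1.
Since 1 divides 8, solutions exist.

Step 2: Find a particular solution using extended Euclidean algorithm.
We get u₀ = 32, v₀ = -24.
Check: 19*32 + 25*-24 = 8 = 8 ✓

Step 3: Write the general solution.
u = 32 + (25/1)t = 32 + 25t
v = -24 - (19/1)t = -24 - 19t
for any integer t.

u = 32 + 25t, v = -24 - 19t for integer t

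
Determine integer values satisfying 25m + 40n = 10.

Step 1: Check solvability.
gcd(25, 40) = 5
Since 5 divides 10, solutions exist.

Step 2: Apply extended Euclidean algorithm to find gcd.
We find integers such that 25*x0 + 40*y0 = 5

Step 3: Scale the particular solution.
Multiply by 10/5 = 2:
m = -6, n = 4

Step 4: Verify.
25*(-6) + 40*(4) = 10 = 10 ✓

m = -6, n = 4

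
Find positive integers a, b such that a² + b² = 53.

Search for a with 53 - a² a perfect square.
a = 2: 53 - 2² = 53 - 4 = 49 = 7² ✓
So a = 2, b = 7.

a = 2, b = 7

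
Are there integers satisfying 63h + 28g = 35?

Step 1: Compute gcd(63, 28).
gcd(63, 28) = 7

Step 2: Check divisibility.
Does 7 divide 35? 35 = 7 x 5, so yes.

By the theorem on linear Diophantine equations, 63h + 28g = 35 has integer solutions if and only if gcd(63, 28) divides 35. Since 7 | 35, solutions exist.

Yes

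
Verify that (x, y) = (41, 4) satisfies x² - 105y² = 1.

Compute x² = 41² = 1681
Compute 105y² = 105·4² = 105·16 = 1680
x² - 105y² = 1681 - 1680 = 1
Since this equals 1, (41, 4) is a solution.

Yes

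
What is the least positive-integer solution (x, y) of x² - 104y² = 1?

We seek the smallest positive integers (x, y) with x² - 104y² = 1, i.e., x² = 104y² + 1.
Try successive y values:
y = 1: x² = 104·1² + 1 = 105, not a perfect square
y = 2: x² = 104·2² + 1 = 417, not a perfect square
y = 3: x² = 104·3² + 1 = 937, not a perfect square
... continuing the search (or via continued fractions) ...
y = 5: x² = 104·5² + 1 = 2601, x = 51 ✓

Verify: 51² - 104·5² = 2601 - 2600 = 1 ✓

x = 51, y = 5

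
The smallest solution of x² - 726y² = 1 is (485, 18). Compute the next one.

Solutions to x² - Dy² = 1 are generated by powers of (x₀ + y₀√D).
The next solution satisfies x₁ + y₁√726 = (x₀ + y₀√726)², giving:
x₁ = x₀² + 726y₀² = 485² + 726·18² = 235225 + 235224 = 470449
y₁ = 2x₀y₀ = 2·485·18 = 17460

Verify: 470449² - 726·17460² = 221322261601 - 221322261600 = 1 ✓

x = 470449, y = 17460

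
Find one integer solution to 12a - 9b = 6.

Step 1: Check solvability.
gcd(12, 9) = 3
Since 3 divides 6, solutions exist.

Step 2: Apply extended Euclidean algorithm to find gcd.
We find integers such that 12*x0 + 9*y0 = 3

Step 3: Scale the particular solution.
Multiply by 6/3 = 2:
a = 2, b = 2

Step 4: Verify.
12*(2) - 9*(2) = 6 = 6 ✓

a = 2, b = 2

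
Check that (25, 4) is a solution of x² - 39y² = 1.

Compute x² = 25² = 625
Compute 39y² = 39·4² = 39·16 = 624
x² - 39y² = 625 - 624 = 1
Since this equals 1, (25, 4) is a solution.

Yes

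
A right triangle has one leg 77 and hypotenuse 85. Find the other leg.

b² = c² - a² = 7225 - 5929 = 1296
b = 36

36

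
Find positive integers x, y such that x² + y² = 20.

Search for x with 20 - x² a perfect square.
x = 2: 20 - 2² = 20 - 4 = 16 = 4² ✓
So x = 2, y = 4.

x = 2, y = 4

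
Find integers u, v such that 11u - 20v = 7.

Step 1: Check solvability.
gcd(11, 20) = 1
Since 1 divides 7, solutions exist.

Step 2: Apply extended Euclidean algorithm to find gcd.
We find integers such that 11*x0 + 20*y0 = 1

Step 3: Scale the particular solution.
Multiply by 7/1 = 7:
u = -63, v = -35

Step 4: Verify.
11*(-63) - 20*(-35) = 7 = 7 ✓

u = -63, v = -35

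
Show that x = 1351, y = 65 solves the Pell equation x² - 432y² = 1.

Compute x² = 1351² = 1825201
Compute 432y² = 432·65² = 432·4225 = 1825200
x² - 432y² = 1825201 - 1825200 = 1
Since this equals 1, (1351, 65) is a solution.

Yes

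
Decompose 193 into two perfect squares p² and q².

We need to find integers p, q > 0 such that p² + q² = 193.
Trying p = 7: q² = 193 - 7² = 193 - 49 = 144
q = 12
Check: 7² + 12² = 49 + 144 = 193 ✓

193 = 7² + 12²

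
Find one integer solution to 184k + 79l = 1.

Step 1: Check solvability.
gcd(184, 79) = 1
Since 1 divides 1, solutions exist.

Step 2: Apply extended Euclidean algorithm to find gcd.
We find integers such that 184*x0 + 79*y0 = 1

Step 3: Scale the particular solution.
Multiply by 1/1 = 1:
k = -3, l = 7

Step 4: Verify.
184*(-3) + 79*(7) = 1 = 1 ✓

k = -3, l = 7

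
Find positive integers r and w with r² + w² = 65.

We need to find integers r, w > 0 such that r² + w² = 65.
Trying r = 1: w² = 65 - 1² = 65 - 1 = 64
w = 8
Check: 1² + 8² = 1 + 64 = 65 ✓

65 = 1² + 8²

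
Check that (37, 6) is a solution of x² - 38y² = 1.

Compute x² = 37² = 1369
Compute 38y² = 38·6² = 38·36 = 1368
x² - 38y² = 1369 - 1368 = 1
Since this equals 1, (37, 6) is a solution.

Yes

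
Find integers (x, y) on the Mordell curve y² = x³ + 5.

Try small integer x values and check whether x³ + 5 is a perfect square.
x = -1: x³ + 5 = -1³ + 5 = -1 + 5 = 4
Is 4 a perfect square? 2² = 4 ✓
So (x, y) = (-1, -2) is a solution.

x = -1, y = -2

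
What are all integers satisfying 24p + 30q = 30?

Step 1: Compute gcd(24, 30) = 6.
Since 6 divides 30, solutions exist.

Step 2: Find a particular solution using extended Euclidean algorithm.
We get p₀ = -5, q₀ = 5.
Check: 24*-5 + 30*5 = 30 = 30 ✓

Step 3: Write the general solution.
p = -5 + (30/6)t = -5 + 5t
q = 5 - (24/6)t = 5 - 4t
for any integer t.

p = -5 + 5t, q = 5 - 4t for integer t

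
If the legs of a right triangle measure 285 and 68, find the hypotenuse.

c² = a² + b² = 285² + 68² = 81225 + 4624 = 85849
c = 293

293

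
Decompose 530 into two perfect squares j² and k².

We need to find integers j, k > 0 such that j² + k² = 530.
Trying j = 1: k² = 530 - 1² = 530 - 1 = 529
k = 23
Check: 1² + 23² = 1 + 529 = 530 ✓

530 = 1² + 23²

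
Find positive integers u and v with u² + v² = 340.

We need to find integers u, v > 0 such that u² + v² = 340.
Trying u = 4: v² = 340 - 4² = 340 - 16 = 324
v = 18
Check: 4² + 18² = 16 + 324 = 340 ✓

340 = 4² + 18²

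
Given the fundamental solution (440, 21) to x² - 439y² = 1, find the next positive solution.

Solutions to x² - Dy² = 1 are generated by powers of (x₀ + y₀√D).
The next solution satisfies x₁ + y₁√439 = (x₀ + y₀√439)², giving:
x₁ = x₀² + 439y₀² = 440² + 439·21² = 193600 + 193599 = 387199
y₁ = 2x₀y₀ = 2·440·21 = 18480

Verify: 387199² - 439·18480² = 149923065601 - 149923065600 = 1 ✓

x = 387199, y = 18480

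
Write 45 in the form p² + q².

We need to find integers p, q > 0 such that p² + q² = 45.
Trying p = 3: q² = 45 - 3² = 45 - 9 = 36
q = 6
Check: 3² + 6² = 9 + 36 = 45 ✓

45 = 3² + 6²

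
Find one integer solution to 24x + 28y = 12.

Step 1: Check solvability.
gcd(24, 28) = 4
Since 4 divides 12, solutions exist.

Step 2: Apply extended Euclidean algorithm to find gcd.
We find integers such that 24*x0 + 28*y0 = 4

Step 3: Scale the particular solution.
Multiply by 12/4 = 3:
x = -3, y = 3

Step 4: Verify.
24*(-3) + 28*(3) = 12 = 12 ✓

x = -3, y = 3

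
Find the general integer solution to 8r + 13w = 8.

Step 1: Compute gcd(8, 13) = 1.
Since 1 divides 8, solutions exist.

Step 2: Find a particular solution using extended Euclidean algorithm.
We get r₀ = 40, w₀ = -24.
Check: 8*40 + 13*-24 = 8 = 8 ✓

Step 3: Write the general solution.
r = 40 + (13/1)t = 40 + 13t
w = -24 - (8/1)t = -24 - 8t
for any integer t.

r = 40 + 13t, w = -24 - 8t for integer t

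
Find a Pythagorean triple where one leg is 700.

We need the other leg and hypotenuse such that 700² + x² = c².
Take x = 4875, c = 4925: 700² + 4875² = 490000 + 23765625 = 24255625 = 4925² ✓
Triple: (4875, 700, 4925)

(4875, 700, 4925)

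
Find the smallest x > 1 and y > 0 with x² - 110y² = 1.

We seek the smallest positive integers (x, y) with x² - 110y² = 1, i.e., x² = 110y² + 1.
Try successive y values:
y = 1: x² = 110·1² + 1 = 111, not a perfect square
y = 2: x² = 110·2² + 1 = 441, x = 21 ✓

Verify: 21² - 110·2² = 441 - 440 = 1 ✓

x = 21, y = 2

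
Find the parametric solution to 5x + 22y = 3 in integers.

Step 1: Compute gcd(5, 22) = 1.
Since 1 divides 3, solutions exist.

Step 2: Find a particular solution using extended Euclidean algorithm.
We get x₀ = 27, y₀ = -6.
Check: 5*27 + 22*-6 = 3 = 3 ✓

Step 3: Write the general solution.
x = 27 + (22/1)t = 27 + 22t
y = -6 - (5/1)t = -6 - 5t
for any integer t.

x = 27 + 22t, y = -6 - 5t for integer t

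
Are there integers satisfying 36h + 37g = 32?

Step 1: Compute gcd(36, 37).
gcd(36, 37) = 1

Step 2: Check divisibility.
Does 1 divide 32? 32 = 1 x 32, so yes.

By the theorem on linear Diophantine equations, 36h + 37g = 32 has integer solutions if and only if gcd(36, 37) divides 32. Since 1 | 32, solutions exist.

Yes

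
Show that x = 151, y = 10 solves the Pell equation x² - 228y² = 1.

Compute x² = 151² = 22801
Compute 228y² = 228·10² = 228·100 = 22800
x² - 228y² = 22801 - 22800 = 1
Since this equals 1, (151, 10) is a solution.

Yes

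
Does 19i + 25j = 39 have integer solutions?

Step 1: Compute gcd(19, 25).
gcd(19, 25) = 1

Step 2: Check divisibility.
Does 1 divide 39? 39 = 1 x 39, so yes.

By the theorem on linear Diophantine equations, 19i + 25j = 39 has integer solutions if and only if gcd(19, 25) divides 39. Since 1 | 39, solutions exist.

Yes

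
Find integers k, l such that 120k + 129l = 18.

Step 1: Check solvability.
gcd(120, 129) = 3
Since 3 divides 18, solutions exist.

Step 2: Apply extended Euclidean algorithm to find gcd.
We find integers such that 120*x0 + 129*y0 = 3

Step 3: Scale the particular solution.
Multiply by 18/3 = 6:
k = 84, l = -78

Step 4: Verify.
120*(84) + 129*(-78) = 18 = 18 ✓

k = 84, l = -78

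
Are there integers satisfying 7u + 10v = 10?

Step 1: Compute gcd(7, 10).
gcd(7, 10) = 1

Step 2: Check divisibility.
Does 1 divide 10? 10 = 1 x 10, so yes.

By the theorem on linear Diophantine equations, 7u + 10v = 10 has integer solutions if and only if gcd(7, 10) divides 10. Since 1 | 10, solutions exist.

Yes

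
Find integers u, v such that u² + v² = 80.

We need to find integers u, v > 0 such that u² + v² = 80.
Trying u = 4: v² = 80 - 4² = 80 - 16 = 64
v = 8
Check: 4² + 8² = 16 + 64 = 80 ✓

80 = 4² + 8²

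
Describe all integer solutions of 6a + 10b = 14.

Step 1: Compute gcd(6, 10) = 2.
Since 2 divides 14, solutions exist.

Step 2: Find a particular solution using extended Euclidean algorithm.
We get a₀ = 14, b₀ = -7.
Check: 6*14 + 10*-7 = 14 = 14 ✓

Step 3: Write the general solution.
a = 14 + (10/2)t = 14 + 5t
b = -7 - (6/2)t = -7 - 3t
for any integer t.

a = 14 + 5t, b = -7 - 3t for integer t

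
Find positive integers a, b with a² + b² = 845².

We need a² + b² = 845² = 714025.
Trying: 123² + 836² = 15129 + 698896 = 714025 ✓

(123, 836, 845)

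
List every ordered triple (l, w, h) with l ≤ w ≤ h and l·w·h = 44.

Iterate l from 1 to ⌊44^(1/3)⌋. For each l dividing 44, iterate w ≥ l with w dividing 44/l, and set h = 44/(l·w).
Triples found (4): (1×1×44), (1×2×22), (1×4×11), (2×2×11)

(1×1×44), (1×2×22), (1×4×11), (2×2×11)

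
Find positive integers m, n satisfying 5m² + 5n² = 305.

Try small values of m and check whether (305 - 5m²)/5 is a perfect square.
m = 5: 5·5² = 125, so 5n² = 305 - 125 = 180, giving n² = 36, n = 6.
Check: 5·5² + 5·6² = 125 + 180 = 305 ✓

m = 5, n = 6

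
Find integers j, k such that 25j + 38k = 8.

Step 1: Check solvability.
gcd(25, 38) = 1
Since 1 divides 8, solutions exist.

Step 2: Apply extended Euclidean algorithm to find gcd.
We find integers such that 25*x0 + 38*y0 = 1

Step 3: Scale the particular solution.
Multiply by 8/1 = 8:
j = -24, k = 16

Step 4: Verify.
25*(-24) + 38*(16) = 8 = 8 ✓

j = -24, k = 16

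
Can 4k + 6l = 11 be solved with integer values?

Step 1: Compute gcd(4, 6).
gcd(4, 6) = 2

Step 2: Check divisibility.
Does 2 divide 11? 11 = 2 x 5 + 1, so no.

By the theorem on linear Diophantine equations, 4k + 6l = 11 has integer solutions if and only if gcd(4, 6) divides 11. Since 2 does not divide 11, no solutions exist.

No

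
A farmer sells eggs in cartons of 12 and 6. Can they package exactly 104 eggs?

We need non-negative a, b with 12a + 6b = 104.
gcd(12, 6) = 6, and 6 does not divide 104.
No integer solutions exist.

No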